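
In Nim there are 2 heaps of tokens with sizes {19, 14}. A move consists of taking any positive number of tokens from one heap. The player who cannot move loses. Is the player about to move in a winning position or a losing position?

Compute the nim-sum pairwise:
19 ^ 14 = 29
The nim-sum is 29 ≠ 0, so this is an N-position: the player to move can win.

Winning position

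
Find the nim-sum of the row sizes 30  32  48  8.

6

Compute the nim-sum pairwise:
30 XOR 32 = 62
62 XOR 48 = 14
14 XOR 8 = 6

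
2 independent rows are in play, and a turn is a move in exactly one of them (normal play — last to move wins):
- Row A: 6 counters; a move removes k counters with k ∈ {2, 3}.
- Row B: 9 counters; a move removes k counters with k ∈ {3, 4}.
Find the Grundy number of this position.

0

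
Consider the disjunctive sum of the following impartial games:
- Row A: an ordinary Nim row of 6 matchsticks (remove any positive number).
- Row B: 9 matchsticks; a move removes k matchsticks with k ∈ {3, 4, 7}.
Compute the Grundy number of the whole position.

5

Row A is a plain Nim row of size 6, so its Grundy value is 6.
Grundy values for row B (subtraction set {3, 4, 7}):
g(0) = mex{} = 0
g(1) = mex{} = 0
g(2) = mex{} = 0
g(3) = mex{0} = 1
g(4) = mex{0} = 1
g(5) = mex{0} = 1
g(6) = mex{0,1} = 2
g(7) = mex{0,1} = 2
g(8) = mex{0,1} = 2
g(9) = mex{0,1,2} = 3
So g(9) = 3.
By the Sprague-Grundy theorem, the Grundy value of a sum of independent games is the XOR of the component values.
Combined value = 6 ⊕ 3 = 5.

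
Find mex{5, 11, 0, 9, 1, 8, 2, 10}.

3

The values 0, 1, 2 are all present; 3 is the first non-negative integer missing from the set.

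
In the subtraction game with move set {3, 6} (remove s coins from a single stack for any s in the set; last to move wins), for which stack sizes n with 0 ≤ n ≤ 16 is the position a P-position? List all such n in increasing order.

0, 1, 2, 9, 10, 11

Compute g(0), g(1), … for moves {3, 6}:
k:     0  1  2  3  4  5  6  7  8  9 10 11 12 13 14 15 16
g(k):  0  0  0  1  1  1  2  2  2  0  0  0  1  1  1  2  2
The P-positions (g = 0) in 0..16 are 0, 1, 2, 9, 10, 11.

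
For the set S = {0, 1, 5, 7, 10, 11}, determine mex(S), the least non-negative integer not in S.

2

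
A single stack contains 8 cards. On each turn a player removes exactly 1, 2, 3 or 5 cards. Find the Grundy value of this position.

0

Build the Grundy sequence with g(k) = mex{g(k−s) : s ∈ {1, 2, 3, 5}, s ≤ k}:
g(0) = mex{} = 0
g(1) = mex{0} = 1
g(2) = mex{0,1} = 2
g(3) = mex{0,1,2} = 3
g(4) = mex{1,2,3} = 0
g(5) = mex{0,2,3} = 1
g(6) = mex{0,1,3} = 2
g(7) = mex{0,1,2} = 3
g(8) = mex{1,2,3} = 0
So g(8) = 0.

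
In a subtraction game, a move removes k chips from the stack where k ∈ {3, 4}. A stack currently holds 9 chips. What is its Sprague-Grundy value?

Build the Grundy sequence with g(k) = mex{g(k−s) : s ∈ {3, 4}, s ≤ k}:
k:     0  1  2  3  4  5  6  7  8  9
g(k):  0  0  0  1  1  1  2  0  0  0
So g(9) = 0.

0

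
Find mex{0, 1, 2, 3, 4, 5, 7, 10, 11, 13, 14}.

6

The values 0, 1, 2, 3, 4, 5 are all present; 6 is the first non-negative integer missing from the set.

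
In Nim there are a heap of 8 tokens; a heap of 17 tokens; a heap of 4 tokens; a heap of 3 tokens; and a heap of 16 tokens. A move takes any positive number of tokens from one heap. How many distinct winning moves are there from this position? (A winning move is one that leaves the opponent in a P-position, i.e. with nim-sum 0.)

Bitwise XOR of the heap sizes:
  01000  (8)
  10001  (17)
  00100  (4)
  00011  (3)
  10000  (16)
  -----
  01110  (14)
The overall nim-sum is X = 14. A heap of size p has a winning move iff p XOR X < p (reduce it to p XOR X).
  8: 8 XOR 14 = 6 < 8 — winning move (to 6).
  17: 17 XOR 14 = 31 ≥ 17 — no move.
  4: 4 XOR 14 = 10 ≥ 4 — no move.
  3: 3 XOR 14 = 13 ≥ 3 — no move.
  16: 16 XOR 14 = 30 ≥ 16 — no move.
That gives 1 winning move.

1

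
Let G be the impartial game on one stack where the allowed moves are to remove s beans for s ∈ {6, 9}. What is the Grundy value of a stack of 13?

Compute g(0), g(1), … for moves {6, 9}:
k:     0  1  2  3  4  5  6  7  8  9 10 11 12 13
g(k):  0  0  0  0  0  0  1  1  1  1  1  1  2  2
So g(13) = 2.

2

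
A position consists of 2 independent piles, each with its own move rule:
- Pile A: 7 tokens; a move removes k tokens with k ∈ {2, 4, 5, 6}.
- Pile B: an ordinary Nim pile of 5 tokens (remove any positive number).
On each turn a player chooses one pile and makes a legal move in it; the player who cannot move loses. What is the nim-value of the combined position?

For pile A, compute g(0), g(1), … with moves {2, 4, 5, 6}:
k:     0  1  2  3  4  5  6  7
g(k):  0  0  1  1  2  2  3  3
So g(7) = 3.
Pile B is a plain Nim pile of size 5, so its Grundy value is 5.
By the Sprague-Grundy theorem, the Grundy value of a sum of independent games is the XOR of the component values.
Combined value = 3 XOR 5 = 6.

6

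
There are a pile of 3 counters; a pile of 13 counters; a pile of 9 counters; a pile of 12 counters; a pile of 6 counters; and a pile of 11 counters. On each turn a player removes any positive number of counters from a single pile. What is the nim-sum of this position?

Write each in binary and XOR column by column:
  0011  (3)
  1101  (13)
  1001  (9)
  1100  (12)
  0110  (6)
  1011  (11)
  ----
  0110  (6)

6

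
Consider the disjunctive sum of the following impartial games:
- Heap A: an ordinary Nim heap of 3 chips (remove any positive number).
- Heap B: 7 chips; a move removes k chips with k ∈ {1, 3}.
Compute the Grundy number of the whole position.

Heap A is a plain Nim heap of size 3, so its Grundy value is 3.
For heap B, compute g(0), g(1), … with moves {1, 3}:
k:     0  1  2  3  4  5  6  7
g(k):  0  1  0  1  0  1  0  1
So g(7) = 1.
The value of a disjunctive sum is the nim-sum of the parts.
Combined value = 3 XOR 1 = 2.

2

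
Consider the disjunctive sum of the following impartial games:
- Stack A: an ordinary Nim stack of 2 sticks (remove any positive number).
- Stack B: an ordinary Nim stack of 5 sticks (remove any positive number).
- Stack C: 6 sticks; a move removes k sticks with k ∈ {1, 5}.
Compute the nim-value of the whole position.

Stack A is a plain Nim stack of size 2, so its Grundy value is 2.
Stack B is a plain Nim stack of size 5, so its Grundy value is 5.
For stack C, compute g(0), g(1), … with moves {1, 5}:
g(0) = mex{} = 0
g(1) = mex{0} = 1
g(2) = mex{1} = 0
g(3) = mex{0} = 1
g(4) = mex{1} = 0
g(5) = mex{0} = 1
g(6) = mex{1} = 0
So g(6) = 0.
The value of a disjunctive sum is the nim-sum of the parts.
Combined value = 2 XOR 5 XOR 0 = 7.

7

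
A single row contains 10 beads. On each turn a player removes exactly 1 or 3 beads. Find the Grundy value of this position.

0

Grundy values for subtraction set {1, 3}:
k:     0  1  2  3  4  5  6  7  8  9 10
g(k):  0  1  0  1  0  1  0  1  0  1  0
So g(10) = 0.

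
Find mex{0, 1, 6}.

The values 0, 1 are all present; 2 is the first non-negative integer missing from the set.

2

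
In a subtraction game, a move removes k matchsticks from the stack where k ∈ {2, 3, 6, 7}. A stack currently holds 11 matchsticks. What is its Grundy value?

1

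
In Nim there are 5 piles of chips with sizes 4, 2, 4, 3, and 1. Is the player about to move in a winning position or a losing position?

Nim-sum: 4 ^ 2 ^ 4 ^ 3 ^ 1 = 0.
The nim-sum is 0, so this is a P-position: the player to move is in a losing position under optimal play.

Losing position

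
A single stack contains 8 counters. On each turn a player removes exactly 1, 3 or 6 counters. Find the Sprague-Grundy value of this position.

Compute g(0), g(1), … for moves {1, 3, 6}:
k:     0  1  2  3  4  5  6  7  8
g(k):  0  1  0  1  0  1  2  3  2
So g(8) = 2.

2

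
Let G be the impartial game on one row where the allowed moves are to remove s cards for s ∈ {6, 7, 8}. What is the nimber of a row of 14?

0

Build the Grundy sequence with g(k) = mex{g(k−s) : s ∈ {6, 7, 8}, s ≤ k}:
g(0) = mex{} = 0
g(1) = mex{} = 0
g(2) = mex{} = 0
g(3) = mex{} = 0
g(4) = mex{} = 0
g(5) = mex{} = 0
g(6) = mex{0} = 1
g(7) = mex{0} = 1
g(8) = mex{0} = 1
g(9) = mex{0} = 1
g(10) = mex{0} = 1
g(11) = mex{0} = 1
g(12) = mex{0,1} = 2
g(13) = mex{0,1} = 2
g(14) = mex{1} = 0
So g(14) = 0.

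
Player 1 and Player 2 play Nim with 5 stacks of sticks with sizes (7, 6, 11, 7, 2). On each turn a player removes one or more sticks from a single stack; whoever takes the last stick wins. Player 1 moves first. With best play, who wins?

Player 1 wins

Nim-sum: 7 ⊕ 6 ⊕ 11 ⊕ 7 ⊕ 2 = 15.
The nim-sum is 15 ≠ 0, so this is an N-position: the player to move can win; Player 1 has a winning move.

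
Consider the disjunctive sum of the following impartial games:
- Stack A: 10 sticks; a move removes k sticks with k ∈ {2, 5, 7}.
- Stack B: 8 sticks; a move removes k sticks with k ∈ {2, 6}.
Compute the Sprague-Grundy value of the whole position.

Grundy values for stack A (subtraction set {2, 5, 7}):
k:     0  1  2  3  4  5  6  7  8  9 10
g(k):  0  0  1  1  0  2  1  3  2  2  0
So g(10) = 0.
Build the Grundy sequence for stack B with g(k) = mex{g(k−s) : s ∈ {2, 6}, s ≤ k}:
g(0) = mex{} = 0
g(1) = mex{} = 0
g(2) = mex{0} = 1
g(3) = mex{0} = 1
g(4) = mex{1} = 0
g(5) = mex{1} = 0
g(6) = mex{0} = 1
g(7) = mex{0} = 1
g(8) = mex{1} = 0
So g(8) = 0.
By the Sprague-Grundy theorem, the Grundy value of a sum of independent games is the XOR of the component values.
Combined value = 0 XOR 0 = 0.

0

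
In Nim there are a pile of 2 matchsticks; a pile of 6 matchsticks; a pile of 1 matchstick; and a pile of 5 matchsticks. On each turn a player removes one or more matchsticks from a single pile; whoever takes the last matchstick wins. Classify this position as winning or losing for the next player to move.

Compute the nim-sum pairwise:
2 ⊕ 6 = 4
4 ⊕ 1 = 5
5 ⊕ 5 = 0
The nim-sum is 0, so this is a P-position: the player to move is in a losing position under optimal play.

Losing position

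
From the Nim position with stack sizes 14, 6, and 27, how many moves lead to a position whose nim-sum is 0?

1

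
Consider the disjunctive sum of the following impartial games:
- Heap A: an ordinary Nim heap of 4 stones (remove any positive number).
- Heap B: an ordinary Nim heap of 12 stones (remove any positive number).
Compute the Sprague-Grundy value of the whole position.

Heap A is a plain Nim heap of size 4, so its Grundy value is 4.
Heap B is a plain Nim heap of size 12, so its Grundy value is 12.
By the Sprague-Grundy theorem, the Grundy value of a sum of independent games is the XOR of the component values.
Combined value = 4 ⊕ 12 = 8.

8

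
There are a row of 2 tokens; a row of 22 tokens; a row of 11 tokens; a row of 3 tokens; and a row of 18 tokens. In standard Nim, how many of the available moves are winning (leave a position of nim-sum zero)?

1

Write each in binary and XOR column by column:
  00010  (2)
  10110  (22)
  01011  (11)
  00011  (3)
  10010  (18)
  -----
  01110  (14)
The overall nim-sum is X = 14. A row of size p has a winning move iff p XOR X < p (reduce it to p XOR X).
  2: 2 XOR 14 = 12 ≥ 2 — no move.
  22: 22 XOR 14 = 24 ≥ 22 — no move.
  11: 11 XOR 14 = 5 < 11 — winning move (to 5).
  3: 3 XOR 14 = 13 ≥ 3 — no move.
  18: 18 XOR 14 = 28 ≥ 18 — no move.
That gives 1 winning move.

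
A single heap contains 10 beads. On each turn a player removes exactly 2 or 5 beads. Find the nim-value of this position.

1

Compute g(0), g(1), … for moves {2, 5}:
k:     0  1  2  3  4  5  6  7  8  9 10
g(k):  0  0  1  1  0  2  1  0  0  1  1
So g(10) = 1.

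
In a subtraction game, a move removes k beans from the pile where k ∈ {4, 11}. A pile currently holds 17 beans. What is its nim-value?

Build the Grundy sequence with g(k) = mex{g(k−s) : s ∈ {4, 11}, s ≤ k}:
k:     0  1  2  3  4  5  6  7  8  9 10 11 12 13 14 15 16 17
g(k):  0  0  0  0  1  1  1  1  0  0  0  2  1  1  1  0  0  0
So g(17) = 0.

0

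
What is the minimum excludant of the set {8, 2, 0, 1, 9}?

3

The values 0, 1, 2 are all present; 3 is the first non-negative integer missing from the set.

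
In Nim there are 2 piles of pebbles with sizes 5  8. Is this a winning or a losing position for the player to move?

Nim-sum: 5 ⊕ 8 = 13.
The nim-sum is 13 ≠ 0, so this is an N-position: the player to move can win.

Winning position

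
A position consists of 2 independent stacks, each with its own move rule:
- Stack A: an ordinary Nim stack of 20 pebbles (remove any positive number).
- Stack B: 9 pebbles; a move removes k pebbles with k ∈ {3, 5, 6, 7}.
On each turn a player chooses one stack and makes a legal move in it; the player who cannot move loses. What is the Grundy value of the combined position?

23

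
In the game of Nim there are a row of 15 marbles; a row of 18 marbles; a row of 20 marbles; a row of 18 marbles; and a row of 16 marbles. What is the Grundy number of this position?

Compute the nim-sum pairwise:
15 XOR 18 = 29
29 XOR 20 = 9
9 XOR 18 = 27
27 XOR 16 = 11

11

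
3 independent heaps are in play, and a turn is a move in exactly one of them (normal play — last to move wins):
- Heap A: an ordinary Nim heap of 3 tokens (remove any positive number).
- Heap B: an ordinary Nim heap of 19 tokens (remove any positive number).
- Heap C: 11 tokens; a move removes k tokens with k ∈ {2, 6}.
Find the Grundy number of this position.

17

Heap A is a plain Nim heap of size 3, so its Grundy value is 3.
Heap B is a plain Nim heap of size 19, so its Grundy value is 19.
Grundy values for heap C (subtraction set {2, 6}):
k:     0  1  2  3  4  5  6  7  8  9 10 11
g(k):  0  0  1  1  0  0  1  1  0  0  1  1
So g(11) = 1.
By the Sprague-Grundy theorem, the Grundy value of a sum of independent games is the XOR of the component values.
Combined value = 3 ⊕ 19 ⊕ 1 = 17.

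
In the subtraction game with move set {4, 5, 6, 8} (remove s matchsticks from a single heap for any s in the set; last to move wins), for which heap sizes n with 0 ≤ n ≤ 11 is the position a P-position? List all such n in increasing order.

0, 1, 2, 3

Build the Grundy sequence with g(k) = mex{g(k−s) : s ∈ {4, 5, 6, 8}, s ≤ k}:
g(0) = mex{} = 0
g(1) = mex{} = 0
g(2) = mex{} = 0
g(3) = mex{} = 0
g(4) = mex{0} = 1
g(5) = mex{0} = 1
g(6) = mex{0} = 1
g(7) = mex{0} = 1
g(8) = mex{0,1} = 2
g(9) = mex{0,1} = 2
g(10) = mex{0,1} = 2
g(11) = mex{0,1} = 2
The P-positions (g = 0) in 0..11 are 0, 1, 2, 3.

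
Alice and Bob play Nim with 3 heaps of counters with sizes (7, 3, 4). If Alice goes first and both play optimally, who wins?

Compute the nim-sum pairwise:
7 XOR 3 = 4
4 XOR 4 = 0
The nim-sum is 0, so this is a P-position: the player to move is in a losing position under optimal play; Alice is about to move from it and so loses — Bob wins.

Bob wins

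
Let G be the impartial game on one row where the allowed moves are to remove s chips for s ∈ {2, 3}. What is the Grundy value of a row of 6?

0

Grundy values for subtraction set {2, 3}:
g(0) = mex{} = 0
g(1) = mex{} = 0
g(2) = mex{0} = 1
g(3) = mex{0} = 1
g(4) = mex{0,1} = 2
g(5) = mex{1} = 0
g(6) = mex{1,2} = 0
So g(6) = 0.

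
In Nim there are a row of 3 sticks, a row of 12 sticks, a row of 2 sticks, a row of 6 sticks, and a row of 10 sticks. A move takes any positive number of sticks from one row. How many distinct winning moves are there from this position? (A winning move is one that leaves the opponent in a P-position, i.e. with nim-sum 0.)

1

Compute the nim-sum pairwise:
3 ⊕ 12 = 15
15 ⊕ 2 = 13
13 ⊕ 6 = 11
11 ⊕ 10 = 1
The overall nim-sum is X = 1. A row of size p has a winning move iff p XOR X < p (reduce it to p XOR X).
  3: 3 XOR 1 = 2 < 3 — winning move (to 2).
  12: 12 XOR 1 = 13 ≥ 12 — no move.
  2: 2 XOR 1 = 3 ≥ 2 — no move.
  6: 6 XOR 1 = 7 ≥ 6 — no move.
  10: 10 XOR 1 = 11 ≥ 10 — no move.
That gives 1 winning move.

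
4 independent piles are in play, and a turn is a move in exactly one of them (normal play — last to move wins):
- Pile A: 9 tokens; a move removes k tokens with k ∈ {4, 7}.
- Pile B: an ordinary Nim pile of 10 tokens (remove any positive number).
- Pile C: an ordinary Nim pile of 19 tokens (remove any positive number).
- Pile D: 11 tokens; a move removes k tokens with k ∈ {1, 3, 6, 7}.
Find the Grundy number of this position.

24

Build the Grundy sequence for pile A with g(k) = mex{g(k−s) : s ∈ {4, 7}, s ≤ k}:
g(0) = mex{} = 0
g(1) = mex{} = 0
g(2) = mex{} = 0
g(3) = mex{} = 0
g(4) = mex{0} = 1
g(5) = mex{0} = 1
g(6) = mex{0} = 1
g(7) = mex{0} = 1
g(8) = mex{0,1} = 2
g(9) = mex{0,1} = 2
So g(9) = 2.
Pile B is a plain Nim pile of size 10, so its Grundy value is 10.
Pile C is a plain Nim pile of size 19, so its Grundy value is 19.
For pile D, compute g(0), g(1), … with moves {1, 3, 6, 7}:
k:     0  1  2  3  4  5  6  7  8  9 10 11
g(k):  0  1  0  1  0  1  2  3  2  3  2  3
So g(11) = 3.
By the Sprague-Grundy theorem, the Grundy value of a sum of independent games is the XOR of the component values.
Combined value = 2 ⊕ 10 ⊕ 19 ⊕ 3 = 24.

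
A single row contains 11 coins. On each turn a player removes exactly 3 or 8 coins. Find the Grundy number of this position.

0

Compute g(0), g(1), … for moves {3, 8}:
g(0) = mex{} = 0
g(1) = mex{} = 0
g(2) = mex{} = 0
g(3) = mex{0} = 1
g(4) = mex{0} = 1
g(5) = mex{0} = 1
g(6) = mex{1} = 0
g(7) = mex{1} = 0
g(8) = mex{0,1} = 2
g(9) = mex{0} = 1
g(10) = mex{0} = 1
g(11) = mex{1,2} = 0
So g(11) = 0.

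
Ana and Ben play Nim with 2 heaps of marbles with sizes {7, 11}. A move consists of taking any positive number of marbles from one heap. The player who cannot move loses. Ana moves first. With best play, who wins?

Ana wins

Compute the nim-sum pairwise:
7 ^ 11 = 12
The nim-sum is 12 ≠ 0, so this is an N-position: the player to move can win; Ana has a winning move.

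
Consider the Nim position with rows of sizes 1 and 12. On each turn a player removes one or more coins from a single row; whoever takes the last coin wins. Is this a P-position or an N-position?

Write each in binary and XOR column by column:
  0001  (1)
  1100  (12)
  ----
  1101  (13)
The nim-sum is 13 ≠ 0, so this is an N-position: the player to move can win.

N-position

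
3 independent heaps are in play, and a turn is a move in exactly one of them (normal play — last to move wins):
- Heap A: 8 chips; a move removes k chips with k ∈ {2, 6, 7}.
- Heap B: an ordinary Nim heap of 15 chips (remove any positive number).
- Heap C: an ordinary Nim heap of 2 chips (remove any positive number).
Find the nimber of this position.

15

Build the Grundy sequence for heap A with g(k) = mex{g(k−s) : s ∈ {2, 6, 7}, s ≤ k}:
k:     0  1  2  3  4  5  6  7  8
g(k):  0  0  1  1  0  0  1  1  2
So g(8) = 2.
Heap B is a plain Nim heap of size 15, so its Grundy value is 15.
Heap C is a plain Nim heap of size 2, so its Grundy value is 2.
By the Sprague-Grundy theorem, the Grundy value of a sum of independent games is the XOR of the component values.
Combined value = 2 ⊕ 15 ⊕ 2 = 15.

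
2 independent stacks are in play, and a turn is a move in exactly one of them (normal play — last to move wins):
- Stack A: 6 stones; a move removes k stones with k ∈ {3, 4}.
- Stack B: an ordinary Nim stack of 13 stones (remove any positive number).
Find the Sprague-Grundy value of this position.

15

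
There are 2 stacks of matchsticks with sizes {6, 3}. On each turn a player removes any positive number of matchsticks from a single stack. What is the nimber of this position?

In binary:
  110  (6)
  011  (3)
  ---
  101  (5)

5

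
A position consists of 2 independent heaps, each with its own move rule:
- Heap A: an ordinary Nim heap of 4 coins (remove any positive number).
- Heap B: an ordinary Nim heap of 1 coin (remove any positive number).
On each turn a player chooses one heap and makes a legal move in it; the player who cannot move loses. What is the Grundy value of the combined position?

5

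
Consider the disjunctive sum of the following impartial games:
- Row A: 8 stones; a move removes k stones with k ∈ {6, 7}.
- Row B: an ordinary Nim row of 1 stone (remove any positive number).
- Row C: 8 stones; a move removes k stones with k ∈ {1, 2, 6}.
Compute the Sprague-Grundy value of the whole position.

Grundy values for row A (subtraction set {6, 7}):
g(0) = mex{} = 0
g(1) = mex{} = 0
g(2) = mex{} = 0
g(3) = mex{} = 0
g(4) = mex{} = 0
g(5) = mex{} = 0
g(6) = mex{0} = 1
g(7) = mex{0} = 1
g(8) = mex{0} = 1
So g(8) = 1.
Row B is a plain Nim row of size 1, so its Grundy value is 1.
Grundy values for row C (subtraction set {1, 2, 6}):
g(0) = mex{} = 0
g(1) = mex{0} = 1
g(2) = mex{0,1} = 2
g(3) = mex{1,2} = 0
g(4) = mex{0,2} = 1
g(5) = mex{0,1} = 2
g(6) = mex{0,1,2} = 3
g(7) = mex{1,2,3} = 0
g(8) = mex{0,2,3} = 1
So g(8) = 1.
The value of a disjunctive sum is the nim-sum of the parts.
Combined value = 1 ⊕ 1 ⊕ 1 = 1.

1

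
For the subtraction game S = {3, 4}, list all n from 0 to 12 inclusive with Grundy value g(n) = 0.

0, 1, 2, 7, 8, 9

Grundy values for subtraction set {3, 4}:
k:     0  1  2  3  4  5  6  7  8  9 10 11 12
g(k):  0  0  0  1  1  1  2  0  0  0  1  1  1
The P-positions (g = 0) in 0..12 are 0, 1, 2, 7, 8, 9.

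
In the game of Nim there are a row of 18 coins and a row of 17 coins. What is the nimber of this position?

3

Compute the nim-sum pairwise:
18 ^ 17 = 3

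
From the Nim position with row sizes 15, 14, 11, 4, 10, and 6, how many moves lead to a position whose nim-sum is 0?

In binary:
  1111  (15)
  1110  (14)
  1011  (11)
  0100  (4)
  1010  (10)
  0110  (6)
  ----
  0010  (2)
The overall nim-sum is X = 2. A row of size p has a winning move iff p XOR X < p (reduce it to p XOR X).
  15: 15 XOR 2 = 13 < 15 — winning move (to 13).
  14: 14 XOR 2 = 12 < 14 — winning move (to 12).
  11: 11 XOR 2 = 9 < 11 — winning move (to 9).
  4: 4 XOR 2 = 6 ≥ 4 — no move.
  10: 10 XOR 2 = 8 < 10 — winning move (to 8).
  6: 6 XOR 2 = 4 < 6 — winning move (to 4).
That gives 5 winning moves.

5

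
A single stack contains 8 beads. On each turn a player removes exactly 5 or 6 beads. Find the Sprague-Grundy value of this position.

Compute g(0), g(1), … for moves {5, 6}:
g(0) = mex{} = 0
g(1) = mex{} = 0
g(2) = mex{} = 0
g(3) = mex{} = 0
g(4) = mex{} = 0
g(5) = mex{0} = 1
g(6) = mex{0} = 1
g(7) = mex{0} = 1
g(8) = mex{0} = 1
So g(8) = 1.

1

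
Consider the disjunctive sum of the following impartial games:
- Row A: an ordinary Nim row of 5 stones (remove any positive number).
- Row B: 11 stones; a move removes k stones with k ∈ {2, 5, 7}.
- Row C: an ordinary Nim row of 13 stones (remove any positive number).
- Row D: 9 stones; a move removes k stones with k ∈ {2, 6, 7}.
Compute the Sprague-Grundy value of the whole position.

Row A is a plain Nim row of size 5, so its Grundy value is 5.
For row B, compute g(0), g(1), … with moves {2, 5, 7}:
g(0) = mex{} = 0
g(1) = mex{} = 0
g(2) = mex{0} = 1
g(3) = mex{0} = 1
g(4) = mex{1} = 0
g(5) = mex{0,1} = 2
g(6) = mex{0} = 1
g(7) = mex{0,1,2} = 3
g(8) = mex{0,1} = 2
g(9) = mex{0,1,3} = 2
g(10) = mex{1,2} = 0
g(11) = mex{0,1,2} = 3
So g(11) = 3.
Row C is a plain Nim row of size 13, so its Grundy value is 13.
Build the Grundy sequence for row D with g(k) = mex{g(k−s) : s ∈ {2, 6, 7}, s ≤ k}:
k:     0  1  2  3  4  5  6  7  8  9
g(k):  0  0  1  1  0  0  1  1  2  0
So g(9) = 0.
By the Sprague-Grundy theorem, the Grundy value of a sum of independent games is the XOR of the component values.
Combined value = 5 ⊕ 3 ⊕ 13 ⊕ 0 = 11.

11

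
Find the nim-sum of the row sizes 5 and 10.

15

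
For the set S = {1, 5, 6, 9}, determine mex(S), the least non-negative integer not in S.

0

0 is not in the set, so the mex is 0.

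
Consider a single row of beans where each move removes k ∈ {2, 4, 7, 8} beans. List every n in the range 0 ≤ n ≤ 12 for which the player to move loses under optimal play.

0, 1, 6, 11, 12

Build the Grundy sequence with g(k) = mex{g(k−s) : s ∈ {2, 4, 7, 8}, s ≤ k}:
g(0) = mex{} = 0
g(1) = mex{} = 0
g(2) = mex{0} = 1
g(3) = mex{0} = 1
g(4) = mex{0,1} = 2
g(5) = mex{0,1} = 2
g(6) = mex{1,2} = 0
g(7) = mex{0,1,2} = 3
g(8) = mex{0,2} = 1
g(9) = mex{0,1,2,3} = 4
g(10) = mex{0,1} = 2
g(11) = mex{1,2,3,4} = 0
g(12) = mex{1,2} = 0
The P-positions (g = 0) in 0..12 are 0, 1, 6, 11, 12.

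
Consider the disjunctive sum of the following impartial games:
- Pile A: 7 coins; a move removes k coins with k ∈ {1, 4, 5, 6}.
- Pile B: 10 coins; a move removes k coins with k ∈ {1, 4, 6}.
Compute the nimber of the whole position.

For pile A, compute g(0), g(1), … with moves {1, 4, 5, 6}:
g(0) = mex{} = 0
g(1) = mex{0} = 1
g(2) = mex{1} = 0
g(3) = mex{0} = 1
g(4) = mex{0,1} = 2
g(5) = mex{0,1,2} = 3
g(6) = mex{0,1,3} = 2
g(7) = mex{0,1,2} = 3
So g(7) = 3.
Build the Grundy sequence for pile B with g(k) = mex{g(k−s) : s ∈ {1, 4, 6}, s ≤ k}:
g(0) = mex{} = 0
g(1) = mex{0} = 1
g(2) = mex{1} = 0
g(3) = mex{0} = 1
g(4) = mex{0,1} = 2
g(5) = mex{1,2} = 0
g(6) = mex{0} = 1
g(7) = mex{1} = 0
g(8) = mex{0,2} = 1
g(9) = mex{0,1} = 2
g(10) = mex{1,2} = 0
So g(10) = 0.
The value of a disjunctive sum is the nim-sum of the parts.
Combined value = 3 XOR 0 = 3.

3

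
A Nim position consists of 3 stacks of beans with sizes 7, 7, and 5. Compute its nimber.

Nim-sum: 7 ^ 7 ^ 5 = 5.

5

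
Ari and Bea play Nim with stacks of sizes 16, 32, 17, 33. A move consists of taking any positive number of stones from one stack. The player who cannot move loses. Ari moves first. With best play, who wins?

Bea wins

Compute the nim-sum pairwise:
16 ^ 32 = 48
48 ^ 17 = 33
33 ^ 33 = 0
The nim-sum is 0, so this is a P-position: the player to move is in a losing position under optimal play; Ari is about to move from it and so loses — Bea wins.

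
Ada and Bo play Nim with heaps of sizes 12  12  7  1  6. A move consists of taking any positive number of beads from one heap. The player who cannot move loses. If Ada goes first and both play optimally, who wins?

Bo wins

Compute the nim-sum pairwise:
12 ^ 12 = 0
0 ^ 7 = 7
7 ^ 1 = 6
6 ^ 6 = 0
The nim-sum is 0, so this is a P-position: the player to move is in a losing position under optimal play; Ada is about to move from it and so loses — Bo wins.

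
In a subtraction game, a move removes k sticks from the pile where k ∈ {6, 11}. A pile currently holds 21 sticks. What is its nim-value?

0

Compute g(0), g(1), … for moves {6, 11}:
k:     0  1  2  3  4  5  6  7  8  9 10 11 12 13 14 15 16 17 18 19 20 21
g(k):  0  0  0  0  0  0  1  1  1  1  1  1  2  2  2  2  2  0  0  0  0  0
So g(21) = 0.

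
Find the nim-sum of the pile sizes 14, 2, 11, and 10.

Compute the nim-sum pairwise:
14 XOR 2 = 12
12 XOR 11 = 7
7 XOR 10 = 13

13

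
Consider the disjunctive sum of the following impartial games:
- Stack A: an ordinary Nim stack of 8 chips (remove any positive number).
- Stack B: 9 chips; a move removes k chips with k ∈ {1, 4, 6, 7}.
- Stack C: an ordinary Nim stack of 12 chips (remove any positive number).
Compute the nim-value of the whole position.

6

Stack A is a plain Nim stack of size 8, so its Grundy value is 8.
For stack B, compute g(0), g(1), … with moves {1, 4, 6, 7}:
k:     0  1  2  3  4  5  6  7  8  9
g(k):  0  1  0  1  2  0  1  2  3  2
So g(9) = 2.
Stack C is a plain Nim stack of size 12, so its Grundy value is 12.
By the Sprague-Grundy theorem, the Grundy value of a sum of independent games is the XOR of the component values.
Combined value = 8 XOR 2 XOR 12 = 6.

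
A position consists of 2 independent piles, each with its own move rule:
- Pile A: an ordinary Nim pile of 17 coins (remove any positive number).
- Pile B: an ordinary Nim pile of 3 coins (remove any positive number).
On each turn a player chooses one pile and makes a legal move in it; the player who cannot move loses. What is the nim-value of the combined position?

18

Pile A is a plain Nim pile of size 17, so its Grundy value is 17.
Pile B is a plain Nim pile of size 3, so its Grundy value is 3.
The value of a disjunctive sum is the nim-sum of the parts.
Combined value = 17 XOR 3 = 18.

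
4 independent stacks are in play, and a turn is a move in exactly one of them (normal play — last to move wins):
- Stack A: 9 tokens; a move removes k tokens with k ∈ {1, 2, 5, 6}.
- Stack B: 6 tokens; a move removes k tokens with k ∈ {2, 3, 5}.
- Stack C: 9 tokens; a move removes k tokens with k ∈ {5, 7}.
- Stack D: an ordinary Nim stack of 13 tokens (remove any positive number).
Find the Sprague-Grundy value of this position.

Build the Grundy sequence for stack A with g(k) = mex{g(k−s) : s ∈ {1, 2, 5, 6}, s ≤ k}:
g(0) = mex{} = 0
g(1) = mex{0} = 1
g(2) = mex{0,1} = 2
g(3) = mex{1,2} = 0
g(4) = mex{0,2} = 1
g(5) = mex{0,1} = 2
g(6) = mex{0,1,2} = 3
g(7) = mex{1,2,3} = 0
g(8) = mex{0,2,3} = 1
g(9) = mex{0,1} = 2
So g(9) = 2.
For stack B, compute g(0), g(1), … with moves {2, 3, 5}:
k:     0  1  2  3  4  5  6
g(k):  0  0  1  1  2  2  3
So g(6) = 3.
Build the Grundy sequence for stack C with g(k) = mex{g(k−s) : s ∈ {5, 7}, s ≤ k}:
k:     0  1  2  3  4  5  6  7  8  9
g(k):  0  0  0  0  0  1  1  1  1  1
So g(9) = 1.
Stack D is a plain Nim stack of size 13, so its Grundy value is 13.
The value of a disjunctive sum is the nim-sum of the parts.
Combined value = 2 ⊕ 3 ⊕ 1 ⊕ 13 = 13.

13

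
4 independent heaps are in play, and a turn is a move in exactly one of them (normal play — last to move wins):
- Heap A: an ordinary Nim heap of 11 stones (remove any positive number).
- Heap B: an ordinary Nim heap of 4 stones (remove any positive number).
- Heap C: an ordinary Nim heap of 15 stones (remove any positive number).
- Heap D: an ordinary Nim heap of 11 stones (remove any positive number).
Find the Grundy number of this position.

Heap A is a plain Nim heap of size 11, so its Grundy value is 11.
Heap B is a plain Nim heap of size 4, so its Grundy value is 4.
Heap C is a plain Nim heap of size 15, so its Grundy value is 15.
Heap D is a plain Nim heap of size 11, so its Grundy value is 11.
By the Sprague-Grundy theorem, the Grundy value of a sum of independent games is the XOR of the component values.
Combined value = 11 XOR 4 XOR 15 XOR 11 = 11.

11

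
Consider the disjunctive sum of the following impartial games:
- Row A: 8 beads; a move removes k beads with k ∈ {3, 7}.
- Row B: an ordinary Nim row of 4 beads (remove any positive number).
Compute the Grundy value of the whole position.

6

For row A, compute g(0), g(1), … with moves {3, 7}:
k:     0  1  2  3  4  5  6  7  8
g(k):  0  0  0  1  1  1  0  2  2
So g(8) = 2.
Row B is a plain Nim row of size 4, so its Grundy value is 4.
By the Sprague-Grundy theorem, the Grundy value of a sum of independent games is the XOR of the component values.
Combined value = 2 ⊕ 4 = 6.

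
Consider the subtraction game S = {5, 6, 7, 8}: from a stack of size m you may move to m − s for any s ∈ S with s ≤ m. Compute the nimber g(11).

2

Build the Grundy sequence with g(k) = mex{g(k−s) : s ∈ {5, 6, 7, 8}, s ≤ k}:
k:     0  1  2  3  4  5  6  7  8  9 10 11
g(k):  0  0  0  0  0  1  1  1  1  1  2  2
So g(11) = 2.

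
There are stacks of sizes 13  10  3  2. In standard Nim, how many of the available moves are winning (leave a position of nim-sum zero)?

Nim-sum: 13 ⊕ 10 ⊕ 3 ⊕ 2 = 6.
The overall nim-sum is X = 6. A stack of size p has a winning move iff p XOR X < p (reduce it to p XOR X).
  13: 13 XOR 6 = 11 < 13 — winning move (to 11).
  10: 10 XOR 6 = 12 ≥ 10 — no move.
  3: 3 XOR 6 = 5 ≥ 3 — no move.
  2: 2 XOR 6 = 4 ≥ 2 — no move.
That gives 1 winning move.

1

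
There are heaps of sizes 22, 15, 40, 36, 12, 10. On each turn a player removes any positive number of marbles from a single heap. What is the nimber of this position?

19

Nim-sum: 22 ^ 15 ^ 40 ^ 36 ^ 12 ^ 10 = 19.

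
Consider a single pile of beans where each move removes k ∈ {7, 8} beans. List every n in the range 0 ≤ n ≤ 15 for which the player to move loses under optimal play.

0, 1, 2, 3, 4, 5, 6, 15

Grundy values for subtraction set {7, 8}:
k:     0  1  2  3  4  5  6  7  8  9 10 11 12 13 14 15
g(k):  0  0  0  0  0  0  0  1  1  1  1  1  1  1  2  0
The P-positions (g = 0) in 0..15 are 0, 1, 2, 3, 4, 5, 6, 15.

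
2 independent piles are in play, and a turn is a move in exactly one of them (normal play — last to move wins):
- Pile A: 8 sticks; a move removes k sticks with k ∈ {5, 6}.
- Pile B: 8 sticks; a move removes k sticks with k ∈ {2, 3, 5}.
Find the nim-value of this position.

For pile A, compute g(0), g(1), … with moves {5, 6}:
g(0) = mex{} = 0
g(1) = mex{} = 0
g(2) = mex{} = 0
g(3) = mex{} = 0
g(4) = mex{} = 0
g(5) = mex{0} = 1
g(6) = mex{0} = 1
g(7) = mex{0} = 1
g(8) = mex{0} = 1
So g(8) = 1.
Build the Grundy sequence for pile B with g(k) = mex{g(k−s) : s ∈ {2, 3, 5}, s ≤ k}:
k:     0  1  2  3  4  5  6  7  8
g(k):  0  0  1  1  2  2  3  0  0
So g(8) = 0.
The value of a disjunctive sum is the nim-sum of the parts.
Combined value = 1 ⊕ 0 = 1.

1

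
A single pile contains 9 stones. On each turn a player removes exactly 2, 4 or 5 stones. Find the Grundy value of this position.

1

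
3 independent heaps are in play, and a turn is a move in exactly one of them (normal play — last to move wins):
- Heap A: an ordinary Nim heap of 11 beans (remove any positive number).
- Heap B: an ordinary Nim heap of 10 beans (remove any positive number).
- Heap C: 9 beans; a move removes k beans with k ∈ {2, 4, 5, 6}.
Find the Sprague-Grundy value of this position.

Heap A is a plain Nim heap of size 11, so its Grundy value is 11.
Heap B is a plain Nim heap of size 10, so its Grundy value is 10.
For heap C, compute g(0), g(1), … with moves {2, 4, 5, 6}:
k:     0  1  2  3  4  5  6  7  8  9
g(k):  0  0  1  1  2  2  3  3  0  0
So g(9) = 0.
By the Sprague-Grundy theorem, the Grundy value of a sum of independent games is the XOR of the component values.
Combined value = 11 XOR 10 XOR 0 = 1.

1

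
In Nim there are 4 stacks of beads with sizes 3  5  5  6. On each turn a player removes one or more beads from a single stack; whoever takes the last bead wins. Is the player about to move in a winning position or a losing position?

Winning position

Compute the nim-sum pairwise:
3 ⊕ 5 = 6
6 ⊕ 5 = 3
3 ⊕ 6 = 5
The nim-sum is 5 ≠ 0, so this is an N-position: the player to move can win.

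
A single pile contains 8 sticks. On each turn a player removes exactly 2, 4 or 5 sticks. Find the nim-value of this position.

Build the Grundy sequence with g(k) = mex{g(k−s) : s ∈ {2, 4, 5}, s ≤ k}:
k:     0  1  2  3  4  5  6  7  8
g(k):  0  0  1  1  2  2  3  0  0
So g(8) = 0.

0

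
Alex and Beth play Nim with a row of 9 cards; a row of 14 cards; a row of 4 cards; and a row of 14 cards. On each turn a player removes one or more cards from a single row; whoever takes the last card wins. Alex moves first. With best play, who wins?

Alex wins

Compute the nim-sum pairwise:
9 ^ 14 = 7
7 ^ 4 = 3
3 ^ 14 = 13
The nim-sum is 13 ≠ 0, so this is an N-position: the player to move can win; Alex has a winning move.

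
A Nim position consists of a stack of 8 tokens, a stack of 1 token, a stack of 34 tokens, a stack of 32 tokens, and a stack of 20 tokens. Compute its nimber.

Write each in binary and XOR column by column:
  001000  (8)
  000001  (1)
  100010  (34)
  100000  (32)
  010100  (20)
  ------
  011111  (31)

31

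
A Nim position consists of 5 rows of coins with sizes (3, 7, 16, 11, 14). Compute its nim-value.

17

Bitwise XOR of the heap sizes:
  00011  (3)
  00111  (7)
  10000  (16)
  01011  (11)
  01110  (14)
  -----
  10001  (17)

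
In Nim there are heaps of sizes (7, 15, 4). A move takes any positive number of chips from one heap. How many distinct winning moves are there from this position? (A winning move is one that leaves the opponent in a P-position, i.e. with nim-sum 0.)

1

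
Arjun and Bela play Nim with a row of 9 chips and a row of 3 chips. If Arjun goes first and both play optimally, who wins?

Arjun wins

Nim-sum: 9 XOR 3 = 10.
The nim-sum is 10 ≠ 0, so this is an N-position: the player to move can win; Arjun has a winning move.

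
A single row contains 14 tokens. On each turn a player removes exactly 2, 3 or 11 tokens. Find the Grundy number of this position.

0

Grundy values for subtraction set {2, 3, 11}:
g(0) = mex{} = 0
g(1) = mex{} = 0
g(2) = mex{0} = 1
g(3) = mex{0} = 1
g(4) = mex{0,1} = 2
g(5) = mex{1} = 0
g(6) = mex{1,2} = 0
g(7) = mex{0,2} = 1
g(8) = mex{0} = 1
g(9) = mex{0,1} = 2
g(10) = mex{1} = 0
g(11) = mex{0,1,2} = 3
g(12) = mex{0,2} = 1
g(13) = mex{0,1,3} = 2
g(14) = mex{1,3} = 0
So g(14) = 0.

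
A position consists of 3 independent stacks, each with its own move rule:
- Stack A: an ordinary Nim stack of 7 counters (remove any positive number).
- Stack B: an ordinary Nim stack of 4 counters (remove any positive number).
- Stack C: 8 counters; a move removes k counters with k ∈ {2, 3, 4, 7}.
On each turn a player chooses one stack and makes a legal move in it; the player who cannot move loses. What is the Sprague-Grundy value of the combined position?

2

Stack A is a plain Nim stack of size 7, so its Grundy value is 7.
Stack B is a plain Nim stack of size 4, so its Grundy value is 4.
Grundy values for stack C (subtraction set {2, 3, 4, 7}):
g(0) = mex{} = 0
g(1) = mex{} = 0
g(2) = mex{0} = 1
g(3) = mex{0} = 1
g(4) = mex{0,1} = 2
g(5) = mex{0,1} = 2
g(6) = mex{1,2} = 0
g(7) = mex{0,1,2} = 3
g(8) = mex{0,2} = 1
So g(8) = 1.
By the Sprague-Grundy theorem, the Grundy value of a sum of independent games is the XOR of the component values.
Combined value = 7 ⊕ 4 ⊕ 1 = 2.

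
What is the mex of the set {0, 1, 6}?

2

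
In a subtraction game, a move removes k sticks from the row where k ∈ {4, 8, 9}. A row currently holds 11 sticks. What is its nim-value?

Build the Grundy sequence with g(k) = mex{g(k−s) : s ∈ {4, 8, 9}, s ≤ k}:
g(0) = mex{} = 0
g(1) = mex{} = 0
g(2) = mex{} = 0
g(3) = mex{} = 0
g(4) = mex{0} = 1
g(5) = mex{0} = 1
g(6) = mex{0} = 1
g(7) = mex{0} = 1
g(8) = mex{0,1} = 2
g(9) = mex{0,1} = 2
g(10) = mex{0,1} = 2
g(11) = mex{0,1} = 2
So g(11) = 2.

2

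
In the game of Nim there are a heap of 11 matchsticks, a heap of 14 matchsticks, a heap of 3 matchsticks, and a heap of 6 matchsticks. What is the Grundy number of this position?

Nim-sum: 11 XOR 14 XOR 3 XOR 6 = 0.

0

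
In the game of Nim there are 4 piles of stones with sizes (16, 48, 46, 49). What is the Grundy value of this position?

63

Nim-sum: 16 ⊕ 48 ⊕ 46 ⊕ 49 = 63.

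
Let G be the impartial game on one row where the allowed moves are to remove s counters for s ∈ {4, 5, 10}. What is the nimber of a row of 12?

3

Compute g(0), g(1), … for moves {4, 5, 10}:
g(0) = mex{} = 0
g(1) = mex{} = 0
g(2) = mex{} = 0
g(3) = mex{} = 0
g(4) = mex{0} = 1
g(5) = mex{0} = 1
g(6) = mex{0} = 1
g(7) = mex{0} = 1
g(8) = mex{0,1} = 2
g(9) = mex{1} = 0
g(10) = mex{0,1} = 2
g(11) = mex{0,1} = 2
g(12) = mex{0,1,2} = 3
So g(12) = 3.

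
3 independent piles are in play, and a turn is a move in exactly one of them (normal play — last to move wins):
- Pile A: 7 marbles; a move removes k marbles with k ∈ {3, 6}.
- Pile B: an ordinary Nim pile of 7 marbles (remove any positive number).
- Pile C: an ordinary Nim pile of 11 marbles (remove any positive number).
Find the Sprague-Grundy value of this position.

14

For pile A, compute g(0), g(1), … with moves {3, 6}:
g(0) = mex{} = 0
g(1) = mex{} = 0
g(2) = mex{} = 0
g(3) = mex{0} = 1
g(4) = mex{0} = 1
g(5) = mex{0} = 1
g(6) = mex{0,1} = 2
g(7) = mex{0,1} = 2
So g(7) = 2.
Pile B is a plain Nim pile of size 7, so its Grundy value is 7.
Pile C is a plain Nim pile of size 11, so its Grundy value is 11.
By the Sprague-Grundy theorem, the Grundy value of a sum of independent games is the XOR of the component values.
Combined value = 2 ⊕ 7 ⊕ 11 = 14.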